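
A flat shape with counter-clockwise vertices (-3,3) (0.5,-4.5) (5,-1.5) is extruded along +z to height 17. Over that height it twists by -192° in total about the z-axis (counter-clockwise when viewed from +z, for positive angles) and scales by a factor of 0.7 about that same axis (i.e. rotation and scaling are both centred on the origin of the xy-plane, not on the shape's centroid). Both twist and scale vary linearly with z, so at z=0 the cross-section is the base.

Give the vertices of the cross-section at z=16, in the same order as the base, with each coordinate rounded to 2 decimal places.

Cross-section at z=16: (2.13,-2.18) (-0.32,3.23) (-3.57,1.12)

t = z/height = 16/17 = 0.941176
s = 1 + (scale-1)·z/height = 1 + (0.7-1)·16/17 = 0.717647
θ = twist·z/height = -192°·16/17 = -180.7059° = -3.153913 rad
cos θ = -0.999924, sin θ = 0.012320 (intermediates below are computed at full precision and shown rounded to 5 d.p.)
v1: (-3,3) → rotate → (2.96281,-3.03673) → ×s → (2.12625,-2.17930) → (2.13,-2.18)
v2: (0.5,-4.5) → rotate → (-0.44452,4.50582) → ×s → (-0.31901,3.23359) → (-0.32,3.23)
v3: (5,-1.5) → rotate → (-4.98114,1.56148) → ×s → (-3.57470,1.12059) → (-3.57,1.12)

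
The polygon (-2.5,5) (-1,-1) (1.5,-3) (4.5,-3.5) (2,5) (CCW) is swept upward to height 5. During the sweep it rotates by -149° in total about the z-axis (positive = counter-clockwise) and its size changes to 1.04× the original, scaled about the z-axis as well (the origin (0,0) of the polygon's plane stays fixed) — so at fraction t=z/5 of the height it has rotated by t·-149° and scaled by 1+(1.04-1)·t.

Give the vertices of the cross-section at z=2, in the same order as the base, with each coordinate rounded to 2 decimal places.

t = z/height = 2/5 = 0.4
s = 1 + (scale-1)·z/height = 1 + (1.04-1)·2/5 = 1.016000
θ = twist·z/height = -149°·2/5 = -59.6000° = -1.040216 rad
cos θ = 0.506034, sin θ = -0.862514 (intermediates below are computed at full precision and shown rounded to 5 d.p.)
v1: (-2.5,5) → rotate → (3.04748,4.68645) → ×s → (3.09624,4.76144) → (3.10,4.76)
v2: (-1,-1) → rotate → (-1.36855,0.35648) → ×s → (-1.39044,0.36218) → (-1.39,0.36)
v3: (1.5,-3) → rotate → (-1.82849,-2.81187) → ×s → (-1.85775,-2.85686) → (-1.86,-2.86)
v4: (4.5,-3.5) → rotate → (-0.74165,-5.65243) → ×s → (-0.75351,-5.74287) → (-0.75,-5.74)
v5: (2,5) → rotate → (5.32464,0.80514) → ×s → (5.40983,0.81802) → (5.41,0.82)

Cross-section at z=2: (3.10,4.76) (-1.39,0.36) (-1.86,-2.86) (-0.75,-5.74) (5.41,0.82)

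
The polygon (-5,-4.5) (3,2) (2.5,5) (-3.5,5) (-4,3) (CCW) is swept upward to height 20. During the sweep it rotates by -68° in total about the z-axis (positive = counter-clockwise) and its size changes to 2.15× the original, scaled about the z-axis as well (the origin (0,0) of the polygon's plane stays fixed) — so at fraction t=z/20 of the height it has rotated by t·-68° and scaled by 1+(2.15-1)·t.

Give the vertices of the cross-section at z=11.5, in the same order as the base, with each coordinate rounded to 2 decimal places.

t = z/height = 11.5/20 = 0.575
s = 1 + (scale-1)·z/height = 1 + (2.15-1)·11.5/20 = 1.661250
θ = twist·z/height = -68°·11.5/20 = -39.1000° = -0.682424 rad
cos θ = 0.776046, sin θ = -0.630676 (intermediates below are computed at full precision and shown rounded to 5 d.p.)
v1: (-5,-4.5) → rotate → (-6.71827,-0.33883) → ×s → (-11.16073,-0.56288) → (-11.16,-0.56)
v2: (3,2) → rotate → (3.58949,-0.33993) → ×s → (5.96304,-0.56472) → (5.96,-0.56)
v3: (2.5,5) → rotate → (5.09350,2.30354) → ×s → (8.46157,3.82676) → (8.46,3.83)
v4: (-3.5,5) → rotate → (0.43722,6.08760) → ×s → (0.72633,10.11302) → (0.73,10.11)
v5: (-4,3) → rotate → (-1.21216,4.85084) → ×s → (-2.01370,8.05846) → (-2.01,8.06)

Cross-section at z=11.5: (-11.16,-0.56) (5.96,-0.56) (8.46,3.83) (0.73,10.11) (-2.01,8.06)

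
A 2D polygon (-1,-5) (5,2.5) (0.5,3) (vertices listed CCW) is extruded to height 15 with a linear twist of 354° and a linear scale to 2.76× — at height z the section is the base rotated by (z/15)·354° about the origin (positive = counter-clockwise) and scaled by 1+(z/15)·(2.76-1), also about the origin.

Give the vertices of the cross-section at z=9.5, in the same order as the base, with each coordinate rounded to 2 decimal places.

Cross-section at z=9.5: (-5.86,9.05) (-3.89,-11.16) (3.66,-5.29)

t = z/height = 9.5/15 = 0.633333
s = 1 + (scale-1)·z/height = 1 + (2.76-1)·9.5/15 = 2.114667
θ = twist·z/height = 354°·9.5/15 = 224.2000° = 3.913028 rad
cos θ = -0.716911, sin θ = -0.697165 (intermediates below are computed at full precision and shown rounded to 5 d.p.)
v1: (-1,-5) → rotate → (-2.76891,4.28172) → ×s → (-5.85533,9.05441) → (-5.86,9.05)
v2: (5,2.5) → rotate → (-1.84164,-5.27810) → ×s → (-3.89446,-11.16143) → (-3.89,-11.16)
v3: (0.5,3) → rotate → (1.73304,-2.49931) → ×s → (3.66480,-5.28522) → (3.66,-5.29)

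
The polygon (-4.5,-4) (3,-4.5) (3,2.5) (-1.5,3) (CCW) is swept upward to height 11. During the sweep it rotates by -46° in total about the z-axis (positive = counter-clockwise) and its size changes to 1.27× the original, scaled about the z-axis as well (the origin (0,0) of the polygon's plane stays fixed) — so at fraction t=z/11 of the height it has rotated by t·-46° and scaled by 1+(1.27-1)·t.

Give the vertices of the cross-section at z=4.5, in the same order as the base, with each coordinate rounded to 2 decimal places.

t = z/height = 4.5/11 = 0.409091
s = 1 + (scale-1)·z/height = 1 + (1.27-1)·4.5/11 = 1.110455
θ = twist·z/height = -46°·4.5/11 = -18.8182° = -0.328439 rad
cos θ = 0.946547, sin θ = -0.322566 (intermediates below are computed at full precision and shown rounded to 5 d.p.)
v1: (-4.5,-4) → rotate → (-5.54973,-2.33464) → ×s → (-6.16272,-2.59251) → (-6.16,-2.59)
v2: (3,-4.5) → rotate → (1.38809,-5.22716) → ×s → (1.54141,-5.80452) → (1.54,-5.80)
v3: (3,2.5) → rotate → (3.64606,1.39867) → ×s → (4.04878,1.55316) → (4.05,1.55)
v4: (-1.5,3) → rotate → (-0.45212,3.32349) → ×s → (-0.50206,3.69058) → (-0.50,3.69)

Cross-section at z=4.5: (-6.16,-2.59) (1.54,-5.80) (4.05,1.55) (-0.50,3.69)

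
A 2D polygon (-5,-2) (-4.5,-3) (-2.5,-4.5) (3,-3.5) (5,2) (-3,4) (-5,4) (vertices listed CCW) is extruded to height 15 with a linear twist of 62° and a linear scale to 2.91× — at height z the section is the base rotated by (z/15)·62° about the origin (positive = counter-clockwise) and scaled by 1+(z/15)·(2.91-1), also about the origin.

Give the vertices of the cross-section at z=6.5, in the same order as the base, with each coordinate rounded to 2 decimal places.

t = z/height = 6.5/15 = 0.433333
s = 1 + (scale-1)·z/height = 1 + (2.91-1)·6.5/15 = 1.827667
θ = twist·z/height = 62°·6.5/15 = 26.8667° = 0.468912 rad
cos θ = 0.892061, sin θ = 0.451916 (intermediates below are computed at full precision and shown rounded to 5 d.p.)
v1: (-5,-2) → rotate → (-3.55647,-4.04370) → ×s → (-6.50004,-7.39054) → (-6.50,-7.39)
v2: (-4.5,-3) → rotate → (-2.65853,-4.70980) → ×s → (-4.85890,-8.60795) → (-4.86,-8.61)
v3: (-2.5,-4.5) → rotate → (-0.19653,-5.14406) → ×s → (-0.35919,-9.40163) → (-0.36,-9.40)
v4: (3,-3.5) → rotate → (4.25789,-1.76646) → ×s → (7.78200,-3.22851) → (7.78,-3.23)
v5: (5,2) → rotate → (3.55647,4.04370) → ×s → (6.50004,7.39054) → (6.50,7.39)
v6: (-3,4) → rotate → (-4.48385,2.21249) → ×s → (-8.19497,4.04370) → (-8.19,4.04)
v7: (-5,4) → rotate → (-6.26797,1.30866) → ×s → (-11.45575,2.39180) → (-11.46,2.39)

Cross-section at z=6.5: (-6.50,-7.39) (-4.86,-8.61) (-0.36,-9.40) (7.78,-3.23) (6.50,7.39) (-8.19,4.04) (-11.46,2.39)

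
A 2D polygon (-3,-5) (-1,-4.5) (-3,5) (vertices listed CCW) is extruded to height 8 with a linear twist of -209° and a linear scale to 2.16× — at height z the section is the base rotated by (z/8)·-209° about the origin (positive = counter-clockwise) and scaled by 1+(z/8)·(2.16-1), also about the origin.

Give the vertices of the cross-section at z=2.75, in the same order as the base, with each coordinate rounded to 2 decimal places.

Cross-section at z=2.75: (-7.95,1.81) (-6.42,-0.63) (5.34,6.17)

t = z/height = 2.75/8 = 0.34375
s = 1 + (scale-1)·z/height = 1 + (2.16-1)·2.75/8 = 1.398750
θ = twist·z/height = -209°·2.75/8 = -71.8438° = -1.253910 rad
cos θ = 0.311609, sin θ = -0.950210 (intermediates below are computed at full precision and shown rounded to 5 d.p.)
v1: (-3,-5) → rotate → (-5.68588,1.29258) → ×s → (-7.95312,1.80800) → (-7.95,1.81)
v2: (-1,-4.5) → rotate → (-4.58756,-0.45203) → ×s → (-6.41684,-0.63228) → (-6.42,-0.63)
v3: (-3,5) → rotate → (3.81622,4.40868) → ×s → (5.33794,6.16664) → (5.34,6.17)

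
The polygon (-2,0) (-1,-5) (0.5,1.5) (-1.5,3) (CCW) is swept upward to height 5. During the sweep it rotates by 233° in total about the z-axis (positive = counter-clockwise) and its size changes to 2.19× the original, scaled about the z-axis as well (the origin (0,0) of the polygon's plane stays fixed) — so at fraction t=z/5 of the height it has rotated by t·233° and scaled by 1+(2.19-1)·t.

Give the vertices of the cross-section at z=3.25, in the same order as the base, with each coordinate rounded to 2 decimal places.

Cross-section at z=3.25: (3.12,-1.70) (5.80,6.94) (-2.05,-1.91) (-0.21,-5.94)

t = z/height = 3.25/5 = 0.65
s = 1 + (scale-1)·z/height = 1 + (2.19-1)·3.25/5 = 1.773500
θ = twist·z/height = 233°·3.25/5 = 151.4500° = 2.643301 rad
cos θ = -0.878400, sin θ = 0.477925 (intermediates below are computed at full precision and shown rounded to 5 d.p.)
v1: (-2,0) → rotate → (1.75680,-0.95585) → ×s → (3.11569,-1.69520) → (3.12,-1.70)
v2: (-1,-5) → rotate → (3.26803,3.91408) → ×s → (5.79585,6.94161) → (5.80,6.94)
v3: (0.5,1.5) → rotate → (-1.15609,-1.07864) → ×s → (-2.05032,-1.91296) → (-2.05,-1.91)
v4: (-1.5,3) → rotate → (-0.11618,-3.35209) → ×s → (-0.20604,-5.94493) → (-0.21,-5.94)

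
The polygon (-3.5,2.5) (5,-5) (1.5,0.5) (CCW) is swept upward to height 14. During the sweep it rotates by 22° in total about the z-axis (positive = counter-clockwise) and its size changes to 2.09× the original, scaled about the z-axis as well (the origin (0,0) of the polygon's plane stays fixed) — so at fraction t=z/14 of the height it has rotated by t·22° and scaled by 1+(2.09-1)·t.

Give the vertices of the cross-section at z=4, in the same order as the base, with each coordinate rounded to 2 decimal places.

t = z/height = 4/14 = 0.285714
s = 1 + (scale-1)·z/height = 1 + (2.09-1)·4/14 = 1.311429
θ = twist·z/height = 22°·4/14 = 6.2857° = 0.109706 rad
cos θ = 0.993988, sin θ = 0.109486 (intermediates below are computed at full precision and shown rounded to 5 d.p.)
v1: (-3.5,2.5) → rotate → (-3.75268,2.10177) → ×s → (-4.92137,2.75632) → (-4.92,2.76)
v2: (5,-5) → rotate → (5.51737,-4.42251) → ×s → (7.23564,-5.79980) → (7.24,-5.80)
v3: (1.5,0.5) → rotate → (1.43624,0.66122) → ×s → (1.88353,0.86715) → (1.88,0.87)

Cross-section at z=4: (-4.92,2.76) (7.24,-5.80) (1.88,0.87)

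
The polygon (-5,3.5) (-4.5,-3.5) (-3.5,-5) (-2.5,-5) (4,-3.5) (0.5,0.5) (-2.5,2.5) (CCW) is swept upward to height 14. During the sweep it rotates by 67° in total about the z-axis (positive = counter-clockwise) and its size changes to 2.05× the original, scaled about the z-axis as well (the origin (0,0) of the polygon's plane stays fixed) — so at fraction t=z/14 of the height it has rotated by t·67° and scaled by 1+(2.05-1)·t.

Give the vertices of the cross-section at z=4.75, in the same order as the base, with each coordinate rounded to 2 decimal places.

Cross-section at z=4.75: (-8.09,1.76) (-3.79,-6.74) (-1.76,-8.09) (-0.51,-7.56) (6.84,-2.28) (0.36,0.89) (-4.44,1.82)

t = z/height = 4.75/14 = 0.339286
s = 1 + (scale-1)·z/height = 1 + (2.05-1)·4.75/14 = 1.356250
θ = twist·z/height = 67°·4.75/14 = 22.7321° = 0.396751 rad
cos θ = 0.922321, sin θ = 0.386424 (intermediates below are computed at full precision and shown rounded to 5 d.p.)
v1: (-5,3.5) → rotate → (-5.96409,1.29601) → ×s → (-8.08880,1.75771) → (-8.09,1.76)
v2: (-4.5,-3.5) → rotate → (-2.79796,-4.96703) → ×s → (-3.79474,-6.73654) → (-3.79,-6.74)
v3: (-3.5,-5) → rotate → (-1.29601,-5.96409) → ×s → (-1.75771,-8.08880) → (-1.76,-8.09)
v4: (-2.5,-5) → rotate → (-0.37369,-5.57767) → ×s → (-0.50681,-7.56471) → (-0.51,-7.56)
v5: (4,-3.5) → rotate → (5.04177,-1.68243) → ×s → (6.83790,-2.28180) → (6.84,-2.28)
v6: (0.5,0.5) → rotate → (0.26795,0.65437) → ×s → (0.36341,0.88749) → (0.36,0.89)
v7: (-2.5,2.5) → rotate → (-3.27186,1.33974) → ×s → (-4.43746,1.81703) → (-4.44,1.82)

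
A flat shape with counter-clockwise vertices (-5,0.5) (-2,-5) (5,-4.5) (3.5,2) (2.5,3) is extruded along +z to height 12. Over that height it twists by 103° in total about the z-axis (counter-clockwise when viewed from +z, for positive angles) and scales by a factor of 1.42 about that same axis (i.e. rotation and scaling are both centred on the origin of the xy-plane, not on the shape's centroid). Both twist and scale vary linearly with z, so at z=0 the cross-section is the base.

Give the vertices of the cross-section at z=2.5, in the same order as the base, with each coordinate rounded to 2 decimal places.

Cross-section at z=2.5: (-5.26,-1.48) (-0.04,-5.86) (6.85,-2.57) (2.75,3.42) (1.34,4.03)

t = z/height = 2.5/12 = 0.208333
s = 1 + (scale-1)·z/height = 1 + (1.42-1)·2.5/12 = 1.087500
θ = twist·z/height = 103°·2.5/12 = 21.4583° = 0.374519 rad
cos θ = 0.930684, sin θ = 0.365825 (intermediates below are computed at full precision and shown rounded to 5 d.p.)
v1: (-5,0.5) → rotate → (-4.83633,-1.36378) → ×s → (-5.25951,-1.48311) → (-5.26,-1.48)
v2: (-2,-5) → rotate → (-0.03225,-5.38507) → ×s → (-0.03507,-5.85626) → (-0.04,-5.86)
v3: (5,-4.5) → rotate → (6.29963,-2.35895) → ×s → (6.85085,-2.56536) → (6.85,-2.57)
v4: (3.5,2) → rotate → (2.52574,3.14175) → ×s → (2.74675,3.41666) → (2.75,3.42)
v5: (2.5,3) → rotate → (1.22924,3.70661) → ×s → (1.33679,4.03094) → (1.34,4.03)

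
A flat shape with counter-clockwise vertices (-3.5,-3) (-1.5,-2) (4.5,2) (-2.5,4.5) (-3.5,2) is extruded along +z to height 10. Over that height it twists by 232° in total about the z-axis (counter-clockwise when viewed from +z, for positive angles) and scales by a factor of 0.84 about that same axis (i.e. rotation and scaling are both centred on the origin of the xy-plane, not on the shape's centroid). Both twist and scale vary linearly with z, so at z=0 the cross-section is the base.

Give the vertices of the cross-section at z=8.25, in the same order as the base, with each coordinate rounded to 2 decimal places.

Cross-section at z=8.25: (2.46,3.15) (0.93,1.96) (-3.49,-2.47) (2.90,-3.40) (3.32,-1.10)

t = z/height = 8.25/10 = 0.825
s = 1 + (scale-1)·z/height = 1 + (0.84-1)·8.25/10 = 0.868000
θ = twist·z/height = 232°·8.25/10 = 191.4000° = 3.340560 rad
cos θ = -0.980271, sin θ = -0.197657 (intermediates below are computed at full precision and shown rounded to 5 d.p.)
v1: (-3.5,-3) → rotate → (2.83798,3.63261) → ×s → (2.46336,3.15311) → (2.46,3.15)
v2: (-1.5,-2) → rotate → (1.07509,2.25703) → ×s → (0.93318,1.95910) → (0.93,1.96)
v3: (4.5,2) → rotate → (-4.01591,-2.85000) → ×s → (-3.48581,-2.47380) → (-3.49,-2.47)
v4: (-2.5,4.5) → rotate → (3.34014,-3.91708) → ×s → (2.89924,-3.40002) → (2.90,-3.40)
v5: (-3.5,2) → rotate → (3.82626,-1.26874) → ×s → (3.32120,-1.10127) → (3.32,-1.10)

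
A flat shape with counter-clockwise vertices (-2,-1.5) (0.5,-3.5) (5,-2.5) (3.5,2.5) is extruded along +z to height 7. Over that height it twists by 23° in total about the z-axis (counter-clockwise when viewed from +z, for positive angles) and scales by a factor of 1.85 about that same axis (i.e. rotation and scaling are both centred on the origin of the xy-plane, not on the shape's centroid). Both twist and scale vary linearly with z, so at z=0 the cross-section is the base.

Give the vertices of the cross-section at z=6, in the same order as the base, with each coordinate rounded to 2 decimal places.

Cross-section at z=6: (-2.38,-3.61) (2.85,-5.40) (9.59,-1.15) (4.24,6.11)

t = z/height = 6/7 = 0.857143
s = 1 + (scale-1)·z/height = 1 + (1.85-1)·6/7 = 1.728571
θ = twist·z/height = 23°·6/7 = 19.7143° = 0.344079 rad
cos θ = 0.941386, sin θ = 0.337330 (intermediates below are computed at full precision and shown rounded to 5 d.p.)
v1: (-2,-1.5) → rotate → (-1.37678,-2.08674) → ×s → (-2.37986,-3.60708) → (-2.38,-3.61)
v2: (0.5,-3.5) → rotate → (1.65135,-3.12619) → ×s → (2.85447,-5.40384) → (2.85,-5.40)
v3: (5,-2.5) → rotate → (5.55026,-0.66682) → ×s → (9.59402,-1.15264) → (9.59,-1.15)
v4: (3.5,2.5) → rotate → (2.45153,3.53412) → ×s → (4.23764,6.10898) → (4.24,6.11)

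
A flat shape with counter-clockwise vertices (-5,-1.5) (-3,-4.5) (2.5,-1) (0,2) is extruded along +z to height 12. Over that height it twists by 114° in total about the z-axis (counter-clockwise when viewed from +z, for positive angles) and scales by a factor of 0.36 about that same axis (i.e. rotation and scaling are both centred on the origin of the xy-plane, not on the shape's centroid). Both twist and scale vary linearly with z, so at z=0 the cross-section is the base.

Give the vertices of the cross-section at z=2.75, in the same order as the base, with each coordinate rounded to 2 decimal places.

t = z/height = 2.75/12 = 0.229167
s = 1 + (scale-1)·z/height = 1 + (0.36-1)·2.75/12 = 0.853333
θ = twist·z/height = 114°·2.75/12 = 26.1250° = 0.455967 rad
cos θ = 0.897836, sin θ = 0.440331 (intermediates below are computed at full precision and shown rounded to 5 d.p.)
v1: (-5,-1.5) → rotate → (-3.82868,-3.54841) → ×s → (-3.26714,-3.02797) → (-3.27,-3.03)
v2: (-3,-4.5) → rotate → (-0.71202,-5.36125) → ×s → (-0.60759,-4.57494) → (-0.61,-4.57)
v3: (2.5,-1) → rotate → (2.68492,0.20299) → ×s → (2.29113,0.17322) → (2.29,0.17)
v4: (0,2) → rotate → (-0.88066,1.79567) → ×s → (-0.75150,1.53231) → (-0.75,1.53)

Cross-section at z=2.75: (-3.27,-3.03) (-0.61,-4.57) (2.29,0.17) (-0.75,1.53)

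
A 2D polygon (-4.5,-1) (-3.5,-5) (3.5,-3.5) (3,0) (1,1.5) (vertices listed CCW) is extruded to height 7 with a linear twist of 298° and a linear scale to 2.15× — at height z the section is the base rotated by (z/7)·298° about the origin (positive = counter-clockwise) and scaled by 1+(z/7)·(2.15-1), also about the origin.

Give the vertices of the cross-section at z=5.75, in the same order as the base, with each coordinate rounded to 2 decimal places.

Cross-section at z=5.75: (1.97,8.75) (-5.90,10.30) (-9.06,-3.26) (-2.49,-5.28) (1.81,-3.00)

t = z/height = 5.75/7 = 0.821429
s = 1 + (scale-1)·z/height = 1 + (2.15-1)·5.75/7 = 1.944643
θ = twist·z/height = 298°·5.75/7 = 244.7857° = 4.272317 rad
cos θ = -0.426005, sin θ = -0.904721 (intermediates below are computed at full precision and shown rounded to 5 d.p.)
v1: (-4.5,-1) → rotate → (1.01230,4.49725) → ×s → (1.96856,8.74554) → (1.97,8.75)
v2: (-3.5,-5) → rotate → (-3.03259,5.29655) → ×s → (-5.89730,10.29989) → (-5.90,10.30)
v3: (3.5,-3.5) → rotate → (-4.65754,-1.67551) → ×s → (-9.05725,-3.25826) → (-9.06,-3.26)
v4: (3,0) → rotate → (-1.27801,-2.71416) → ×s → (-2.48528,-5.27808) → (-2.49,-5.28)
v5: (1,1.5) → rotate → (0.93108,-1.54373) → ×s → (1.81061,-3.00200) → (1.81,-3.00)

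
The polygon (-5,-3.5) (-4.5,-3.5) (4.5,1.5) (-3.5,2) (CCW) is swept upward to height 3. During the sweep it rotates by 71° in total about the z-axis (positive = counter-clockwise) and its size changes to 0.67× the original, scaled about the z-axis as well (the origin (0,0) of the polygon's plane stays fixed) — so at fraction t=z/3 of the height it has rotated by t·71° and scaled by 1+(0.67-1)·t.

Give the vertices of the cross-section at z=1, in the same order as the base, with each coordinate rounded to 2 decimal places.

t = z/height = 1/3 = 0.333333
s = 1 + (scale-1)·z/height = 1 + (0.67-1)·1/3 = 0.890000
θ = twist·z/height = 71°·1/3 = 23.6667° = 0.413061 rad
cos θ = 0.915896, sin θ = 0.401415 (intermediates below are computed at full precision and shown rounded to 5 d.p.)
v1: (-5,-3.5) → rotate → (-3.17453,-5.21271) → ×s → (-2.82533,-4.63931) → (-2.83,-4.64)
v2: (-4.5,-3.5) → rotate → (-2.71658,-5.01200) → ×s → (-2.41776,-4.46068) → (-2.42,-4.46)
v3: (4.5,1.5) → rotate → (3.51941,3.18021) → ×s → (3.13228,2.83039) → (3.13,2.83)
v4: (-3.5,2) → rotate → (-4.00847,0.42684) → ×s → (-3.56754,0.37989) → (-3.57,0.38)

Cross-section at z=1: (-2.83,-4.64) (-2.42,-4.46) (3.13,2.83) (-3.57,0.38)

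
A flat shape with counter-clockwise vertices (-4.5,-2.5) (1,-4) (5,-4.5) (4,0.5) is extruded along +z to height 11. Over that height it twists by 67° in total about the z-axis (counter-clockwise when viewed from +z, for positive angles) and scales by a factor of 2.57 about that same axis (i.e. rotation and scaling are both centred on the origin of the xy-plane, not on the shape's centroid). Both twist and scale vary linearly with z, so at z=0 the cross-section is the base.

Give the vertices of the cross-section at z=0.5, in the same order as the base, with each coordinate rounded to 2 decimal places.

Cross-section at z=0.5: (-4.67,-2.93) (1.30,-4.22) (5.61,-4.53) (4.25,0.76)

t = z/height = 0.5/11 = 0.0454545
s = 1 + (scale-1)·z/height = 1 + (2.57-1)·0.5/11 = 1.071364
θ = twist·z/height = 67°·0.5/11 = 3.0455° = 0.053153 rad
cos θ = 0.998588, sin θ = 0.053128 (intermediates below are computed at full precision and shown rounded to 5 d.p.)
v1: (-4.5,-2.5) → rotate → (-4.36082,-2.73555) → ×s → (-4.67203,-2.93076) → (-4.67,-2.93)
v2: (1,-4) → rotate → (1.21110,-3.94122) → ×s → (1.29753,-4.22248) → (1.30,-4.22)
v3: (5,-4.5) → rotate → (5.23202,-4.22800) → ×s → (5.60539,-4.52973) → (5.61,-4.53)
v4: (4,0.5) → rotate → (3.96779,0.71181) → ×s → (4.25094,0.76260) → (4.25,0.76)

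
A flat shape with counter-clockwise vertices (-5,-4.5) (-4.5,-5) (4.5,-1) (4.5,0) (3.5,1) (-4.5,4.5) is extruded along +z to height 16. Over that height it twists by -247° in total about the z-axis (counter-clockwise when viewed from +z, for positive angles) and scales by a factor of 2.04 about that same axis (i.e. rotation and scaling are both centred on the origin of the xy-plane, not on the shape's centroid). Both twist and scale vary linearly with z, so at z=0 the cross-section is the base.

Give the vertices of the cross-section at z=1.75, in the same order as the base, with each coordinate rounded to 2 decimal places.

Cross-section at z=1.75: (-7.24,-1.94) (-6.99,-2.68) (3.96,-3.27) (4.46,-2.28) (3.98,-0.78) (-2.19,6.74)

t = z/height = 1.75/16 = 0.109375
s = 1 + (scale-1)·z/height = 1 + (2.04-1)·1.75/16 = 1.113750
θ = twist·z/height = -247°·1.75/16 = -27.0156° = -0.471512 rad
cos θ = 0.890883, sin θ = -0.454233 (intermediates below are computed at full precision and shown rounded to 5 d.p.)
v1: (-5,-4.5) → rotate → (-6.49846,-1.73780) → ×s → (-7.23766,-1.93548) → (-7.24,-1.94)
v2: (-4.5,-5) → rotate → (-6.28014,-2.41036) → ×s → (-6.99451,-2.68454) → (-6.99,-2.68)
v3: (4.5,-1) → rotate → (3.55474,-2.93493) → ×s → (3.95909,-3.26878) → (3.96,-3.27)
v4: (4.5,0) → rotate → (4.00897,-2.04405) → ×s → (4.46499,-2.27656) → (4.46,-2.28)
v5: (3.5,1) → rotate → (3.57232,-0.69893) → ×s → (3.97867,-0.77844) → (3.98,-0.78)
v6: (-4.5,4.5) → rotate → (-1.96492,6.05302) → ×s → (-2.18843,6.74155) → (-2.19,6.74)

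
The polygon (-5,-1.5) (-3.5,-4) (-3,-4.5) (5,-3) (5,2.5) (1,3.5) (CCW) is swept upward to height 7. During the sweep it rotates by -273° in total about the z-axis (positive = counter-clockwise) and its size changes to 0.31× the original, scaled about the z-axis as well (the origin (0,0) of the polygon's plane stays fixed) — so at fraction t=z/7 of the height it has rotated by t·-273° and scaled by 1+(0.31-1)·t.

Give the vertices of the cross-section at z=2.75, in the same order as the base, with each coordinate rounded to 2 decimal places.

Cross-section at z=2.75: (0.04,3.80) (-2.03,3.30) (-2.48,3.06) (-3.17,-2.83) (0.66,-4.02) (2.22,-1.45)

t = z/height = 2.75/7 = 0.392857
s = 1 + (scale-1)·z/height = 1 + (0.31-1)·2.75/7 = 0.728929
θ = twist·z/height = -273°·2.75/7 = -107.2500° = -1.871866 rad
cos θ = -0.296542, sin θ = -0.955020 (intermediates below are computed at full precision and shown rounded to 5 d.p.)
v1: (-5,-1.5) → rotate → (0.05018,5.21991) → ×s → (0.03658,3.80494) → (0.04,3.80)
v2: (-3.5,-4) → rotate → (-2.78218,4.52874) → ×s → (-2.02801,3.30113) → (-2.03,3.30)
v3: (-3,-4.5) → rotate → (-3.40797,4.19950) → ×s → (-2.48416,3.06113) → (-2.48,3.06)
v4: (5,-3) → rotate → (-4.34777,-3.88547) → ×s → (-3.16921,-2.83223) → (-3.17,-2.83)
v5: (5,2.5) → rotate → (0.90484,-5.51645) → ×s → (0.65957,-4.02110) → (0.66,-4.02)
v6: (1,3.5) → rotate → (3.04603,-1.99292) → ×s → (2.22034,-1.45269) → (2.22,-1.45)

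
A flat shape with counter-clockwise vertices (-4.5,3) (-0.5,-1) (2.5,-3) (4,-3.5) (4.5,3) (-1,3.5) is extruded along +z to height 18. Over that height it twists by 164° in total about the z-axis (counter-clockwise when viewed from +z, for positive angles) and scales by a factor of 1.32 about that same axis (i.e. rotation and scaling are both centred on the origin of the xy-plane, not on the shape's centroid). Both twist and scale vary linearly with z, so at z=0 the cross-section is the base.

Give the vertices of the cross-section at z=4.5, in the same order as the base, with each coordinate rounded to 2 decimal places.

Cross-section at z=4.5: (-5.79,-0.74) (0.30,-1.17) (4.16,-0.67) (5.74,-0.02) (1.54,5.63) (-3.29,2.14)

t = z/height = 4.5/18 = 0.25
s = 1 + (scale-1)·z/height = 1 + (1.32-1)·4.5/18 = 1.080000
θ = twist·z/height = 164°·4.5/18 = 41.0000° = 0.715585 rad
cos θ = 0.754710, sin θ = 0.656059 (intermediates below are computed at full precision and shown rounded to 5 d.p.)
v1: (-4.5,3) → rotate → (-5.36437,-0.68814) → ×s → (-5.79352,-0.74319) → (-5.79,-0.74)
v2: (-0.5,-1) → rotate → (0.27870,-1.08274) → ×s → (0.30100,-1.16936) → (0.30,-1.17)
v3: (2.5,-3) → rotate → (3.85495,-0.62398) → ×s → (4.16335,-0.67390) → (4.16,-0.67)
v4: (4,-3.5) → rotate → (5.31504,-0.01725) → ×s → (5.74025,-0.01863) → (5.74,-0.02)
v5: (4.5,3) → rotate → (1.42802,5.21639) → ×s → (1.54226,5.63371) → (1.54,5.63)
v6: (-1,3.5) → rotate → (-3.05092,1.98542) → ×s → (-3.29499,2.14426) → (-3.29,2.14)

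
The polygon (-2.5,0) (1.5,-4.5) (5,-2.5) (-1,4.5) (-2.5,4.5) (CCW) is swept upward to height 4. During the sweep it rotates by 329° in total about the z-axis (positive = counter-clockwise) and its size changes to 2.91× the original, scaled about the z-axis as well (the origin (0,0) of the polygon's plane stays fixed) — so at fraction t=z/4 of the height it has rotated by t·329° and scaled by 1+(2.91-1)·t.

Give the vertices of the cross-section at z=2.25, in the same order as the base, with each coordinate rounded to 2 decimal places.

Cross-section at z=2.25: (5.17,0.46) (-3.92,9.02) (-10.79,4.25) (2.89,-9.12) (5.99,-8.84)

t = z/height = 2.25/4 = 0.5625
s = 1 + (scale-1)·z/height = 1 + (2.91-1)·2.25/4 = 2.074375
θ = twist·z/height = 329°·2.25/4 = 185.0625° = 3.229950 rad
cos θ = -0.996099, sin θ = -0.088242 (intermediates below are computed at full precision and shown rounded to 5 d.p.)
v1: (-2.5,0) → rotate → (2.49025,0.22061) → ×s → (5.16571,0.45762) → (5.17,0.46)
v2: (1.5,-4.5) → rotate → (-1.89124,4.35008) → ×s → (-3.92314,9.02370) → (-3.92,9.02)
v3: (5,-2.5) → rotate → (-5.20110,2.04904) → ×s → (-10.78903,4.25047) → (-10.79,4.25)
v4: (-1,4.5) → rotate → (1.39319,-4.39420) → ×s → (2.89000,-9.11523) → (2.89,-9.12)
v5: (-2.5,4.5) → rotate → (2.88734,-4.26184) → ×s → (5.98942,-8.84065) → (5.99,-8.84)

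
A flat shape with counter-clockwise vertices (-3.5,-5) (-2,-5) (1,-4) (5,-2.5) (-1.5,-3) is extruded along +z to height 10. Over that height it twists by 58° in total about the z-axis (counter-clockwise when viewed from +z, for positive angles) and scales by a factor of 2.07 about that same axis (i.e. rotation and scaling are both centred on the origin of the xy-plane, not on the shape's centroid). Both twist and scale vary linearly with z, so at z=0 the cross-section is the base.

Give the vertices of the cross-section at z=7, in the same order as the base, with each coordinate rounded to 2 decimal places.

t = z/height = 7/10 = 0.7
s = 1 + (scale-1)·z/height = 1 + (2.07-1)·7/10 = 1.749000
θ = twist·z/height = 58°·7/10 = 40.6000° = 0.708604 rad
cos θ = 0.759271, sin θ = 0.650774 (intermediates below are computed at full precision and shown rounded to 5 d.p.)
v1: (-3.5,-5) → rotate → (0.59642,-6.07407) → ×s → (1.04314,-10.62354) → (1.04,-10.62)
v2: (-2,-5) → rotate → (1.73533,-5.09790) → ×s → (3.03509,-8.91624) → (3.04,-8.92)
v3: (1,-4) → rotate → (3.36237,-2.38631) → ×s → (5.88078,-4.17366) → (5.88,-4.17)
v4: (5,-2.5) → rotate → (5.42329,1.35569) → ×s → (9.48534,2.37111) → (9.49,2.37)
v5: (-1.5,-3) → rotate → (0.81342,-3.25398) → ×s → (1.42266,-5.69120) → (1.42,-5.69)

Cross-section at z=7: (1.04,-10.62) (3.04,-8.92) (5.88,-4.17) (9.49,2.37) (1.42,-5.69)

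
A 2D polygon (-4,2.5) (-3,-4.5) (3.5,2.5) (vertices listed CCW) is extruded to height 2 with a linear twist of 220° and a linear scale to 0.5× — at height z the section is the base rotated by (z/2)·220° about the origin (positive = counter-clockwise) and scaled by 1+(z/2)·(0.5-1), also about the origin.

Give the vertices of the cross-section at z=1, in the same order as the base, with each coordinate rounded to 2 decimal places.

t = z/height = 1/2 = 0.5
s = 1 + (scale-1)·z/height = 1 + (0.5-1)·1/2 = 0.750000
θ = twist·z/height = 220°·1/2 = 110.0000° = 1.919862 rad
cos θ = -0.342020, sin θ = 0.939693 (intermediates below are computed at full precision and shown rounded to 5 d.p.)
v1: (-4,2.5) → rotate → (-0.98115,-4.61382) → ×s → (-0.73586,-3.46037) → (-0.74,-3.46)
v2: (-3,-4.5) → rotate → (5.25468,-1.27999) → ×s → (3.94101,-0.95999) → (3.94,-0.96)
v3: (3.5,2.5) → rotate → (-3.54630,2.43387) → ×s → (-2.65973,1.82541) → (-2.66,1.83)

Cross-section at z=1: (-0.74,-3.46) (3.94,-0.96) (-2.66,1.83)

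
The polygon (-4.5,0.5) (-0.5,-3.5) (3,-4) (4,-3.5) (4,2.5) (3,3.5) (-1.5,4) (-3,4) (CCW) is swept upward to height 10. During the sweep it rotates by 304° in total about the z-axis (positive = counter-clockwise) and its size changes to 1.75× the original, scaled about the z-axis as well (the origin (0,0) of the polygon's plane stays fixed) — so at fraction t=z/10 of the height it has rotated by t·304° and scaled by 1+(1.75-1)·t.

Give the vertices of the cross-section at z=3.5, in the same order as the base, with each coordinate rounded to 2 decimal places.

t = z/height = 3.5/10 = 0.35
s = 1 + (scale-1)·z/height = 1 + (1.75-1)·3.5/10 = 1.262500
θ = twist·z/height = 304°·3.5/10 = 106.4000° = 1.857030 rad
cos θ = -0.282341, sin θ = 0.959314 (intermediates below are computed at full precision and shown rounded to 5 d.p.)
v1: (-4.5,0.5) → rotate → (0.79088,-4.45808) → ×s → (0.99849,-5.62833) → (1.00,-5.63)
v2: (-0.5,-3.5) → rotate → (3.49877,0.50854) → ×s → (4.41720,0.64203) → (4.42,0.64)
v3: (3,-4) → rotate → (2.99023,4.00731) → ×s → (3.77517,5.05923) → (3.78,5.06)
v4: (4,-3.5) → rotate → (2.22823,4.82545) → ×s → (2.81314,6.09213) → (2.81,6.09)
v5: (4,2.5) → rotate → (-3.52765,3.13140) → ×s → (-4.45366,3.95340) → (-4.45,3.95)
v6: (3,3.5) → rotate → (-4.20462,1.88975) → ×s → (-5.30834,2.38581) → (-5.31,2.39)
v7: (-1.5,4) → rotate → (-3.41374,-2.56834) → ×s → (-4.30985,-3.24253) → (-4.31,-3.24)
v8: (-3,4) → rotate → (-2.99023,-4.00731) → ×s → (-3.77517,-5.05923) → (-3.78,-5.06)

Cross-section at z=3.5: (1.00,-5.63) (4.42,0.64) (3.78,5.06) (2.81,6.09) (-4.45,3.95) (-5.31,2.39) (-4.31,-3.24) (-3.78,-5.06)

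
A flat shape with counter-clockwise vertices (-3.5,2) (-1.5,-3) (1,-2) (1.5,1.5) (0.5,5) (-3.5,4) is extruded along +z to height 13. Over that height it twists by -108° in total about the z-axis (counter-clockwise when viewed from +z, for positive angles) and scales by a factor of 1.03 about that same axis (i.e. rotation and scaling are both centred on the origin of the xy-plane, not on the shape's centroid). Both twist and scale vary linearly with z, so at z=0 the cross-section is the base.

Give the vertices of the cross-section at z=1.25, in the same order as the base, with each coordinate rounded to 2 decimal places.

t = z/height = 1.25/13 = 0.0961538
s = 1 + (scale-1)·z/height = 1 + (1.03-1)·1.25/13 = 1.002885
θ = twist·z/height = -108°·1.25/13 = -10.3846° = -0.181246 rad
cos θ = 0.983620, sin θ = -0.180255 (intermediates below are computed at full precision and shown rounded to 5 d.p.)
v1: (-3.5,2) → rotate → (-3.08216,2.59813) → ×s → (-3.09105,2.60563) → (-3.09,2.61)
v2: (-1.5,-3) → rotate → (-2.01619,-2.68048) → ×s → (-2.02201,-2.68821) → (-2.02,-2.69)
v3: (1,-2) → rotate → (0.62311,-2.14749) → ×s → (0.62491,-2.15369) → (0.62,-2.15)
v4: (1.5,1.5) → rotate → (1.74581,1.20505) → ×s → (1.75085,1.20852) → (1.75,1.21)
v5: (0.5,5) → rotate → (1.39309,4.82797) → ×s → (1.39710,4.84190) → (1.40,4.84)
v6: (-3.5,4) → rotate → (-2.72165,4.56537) → ×s → (-2.72950,4.57854) → (-2.73,4.58)

Cross-section at z=1.25: (-3.09,2.61) (-2.02,-2.69) (0.62,-2.15) (1.75,1.21) (1.40,4.84) (-2.73,4.58)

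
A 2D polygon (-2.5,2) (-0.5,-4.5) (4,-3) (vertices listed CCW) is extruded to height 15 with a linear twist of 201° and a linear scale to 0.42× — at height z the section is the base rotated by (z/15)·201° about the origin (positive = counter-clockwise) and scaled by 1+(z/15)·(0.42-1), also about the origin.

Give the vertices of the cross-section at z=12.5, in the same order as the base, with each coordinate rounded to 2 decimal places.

t = z/height = 12.5/15 = 0.833333
s = 1 + (scale-1)·z/height = 1 + (0.42-1)·12.5/15 = 0.516667
θ = twist·z/height = 201°·12.5/15 = 167.5000° = 2.923426 rad
cos θ = -0.976296, sin θ = 0.216440 (intermediates below are computed at full precision and shown rounded to 5 d.p.)
v1: (-2.5,2) → rotate → (2.00786,-2.49369) → ×s → (1.03739,-1.28841) → (1.04,-1.29)
v2: (-0.5,-4.5) → rotate → (1.46213,4.28511) → ×s → (0.75543,2.21397) → (0.76,2.21)
v3: (4,-3) → rotate → (-3.25587,3.79465) → ×s → (-1.68220,1.96057) → (-1.68,1.96)

Cross-section at z=12.5: (1.04,-1.29) (0.76,2.21) (-1.68,1.96)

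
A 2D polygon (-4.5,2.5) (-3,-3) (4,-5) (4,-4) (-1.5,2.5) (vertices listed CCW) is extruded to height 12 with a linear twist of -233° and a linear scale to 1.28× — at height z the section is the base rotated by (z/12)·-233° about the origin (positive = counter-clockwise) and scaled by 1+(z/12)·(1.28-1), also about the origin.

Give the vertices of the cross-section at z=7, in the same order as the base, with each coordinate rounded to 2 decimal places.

Cross-section at z=7: (5.78,1.55) (0.08,4.93) (-7.39,0.94) (-6.58,0.11) (3.28,-0.88)

t = z/height = 7/12 = 0.583333
s = 1 + (scale-1)·z/height = 1 + (1.28-1)·7/12 = 1.163333
θ = twist·z/height = -233°·7/12 = -135.9167° = -2.372193 rad
cos θ = -0.718329, sin θ = -0.695704 (intermediates below are computed at full precision and shown rounded to 5 d.p.)
v1: (-4.5,2.5) → rotate → (4.97174,1.33485) → ×s → (5.78379,1.55287) → (5.78,1.55)
v2: (-3,-3) → rotate → (0.06787,4.24210) → ×s → (0.07896,4.93497) → (0.08,4.93)
v3: (4,-5) → rotate → (-6.35183,0.80883) → ×s → (-7.38930,0.94094) → (-7.39,0.94)
v4: (4,-4) → rotate → (-5.65613,0.09050) → ×s → (-6.57996,0.10528) → (-6.58,0.11)
v5: (-1.5,2.5) → rotate → (2.81675,-0.75227) → ×s → (3.27682,-0.87514) → (3.28,-0.88)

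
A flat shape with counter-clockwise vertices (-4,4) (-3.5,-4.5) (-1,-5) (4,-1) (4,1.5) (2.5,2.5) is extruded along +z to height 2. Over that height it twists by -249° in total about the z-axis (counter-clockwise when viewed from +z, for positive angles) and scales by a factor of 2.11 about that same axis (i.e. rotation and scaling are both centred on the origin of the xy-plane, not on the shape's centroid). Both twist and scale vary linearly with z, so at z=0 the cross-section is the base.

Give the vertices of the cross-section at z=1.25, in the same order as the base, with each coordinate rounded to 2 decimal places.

t = z/height = 1.25/2 = 0.625
s = 1 + (scale-1)·z/height = 1 + (2.11-1)·1.25/2 = 1.693750
θ = twist·z/height = -249°·1.25/2 = -155.6250° = -2.716169 rad
cos θ = -0.910864, sin θ = -0.412707 (intermediates below are computed at full precision and shown rounded to 5 d.p.)
v1: (-4,4) → rotate → (5.29428,-1.99263) → ×s → (8.96719,-3.37501) → (8.97,-3.38)
v2: (-3.5,-4.5) → rotate → (1.33084,5.54336) → ×s → (2.25411,9.38907) → (2.25,9.39)
v3: (-1,-5) → rotate → (-1.15267,4.96703) → ×s → (-1.95234,8.41290) → (-1.95,8.41)
v4: (4,-1) → rotate → (-4.05616,-0.73996) → ×s → (-6.87012,-1.25331) → (-6.87,-1.25)
v5: (4,1.5) → rotate → (-3.02439,-3.01712) → ×s → (-5.12257,-5.11025) → (-5.12,-5.11)
v6: (2.5,2.5) → rotate → (-1.24539,-3.30893) → ×s → (-2.10938,-5.60450) → (-2.11,-5.60)

Cross-section at z=1.25: (8.97,-3.38) (2.25,9.39) (-1.95,8.41) (-6.87,-1.25) (-5.12,-5.11) (-2.11,-5.60)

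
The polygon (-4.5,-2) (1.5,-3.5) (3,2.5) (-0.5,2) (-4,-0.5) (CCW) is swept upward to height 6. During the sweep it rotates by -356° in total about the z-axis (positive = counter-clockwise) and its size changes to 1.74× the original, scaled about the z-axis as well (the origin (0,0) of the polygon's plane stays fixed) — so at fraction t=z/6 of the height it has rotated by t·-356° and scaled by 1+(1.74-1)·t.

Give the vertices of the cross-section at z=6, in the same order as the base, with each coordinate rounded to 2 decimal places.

Cross-section at z=6: (-7.57,-4.02) (3.03,-5.89) (4.90,4.70) (-1.11,3.41) (-6.88,-1.35)

t = z/height = 6/6 = 1
s = 1 + (scale-1)·z/height = 1 + (1.74-1)·6/6 = 1.740000
θ = twist·z/height = -356°·6/6 = -356.0000° = -6.213372 rad
cos θ = 0.997564, sin θ = 0.069756 (intermediates below are computed at full precision and shown rounded to 5 d.p.)
v1: (-4.5,-2) → rotate → (-4.34953,-2.30903) → ×s → (-7.56817,-4.01772) → (-7.57,-4.02)
v2: (1.5,-3.5) → rotate → (1.74049,-3.38684) → ×s → (3.02846,-5.89310) → (3.03,-5.89)
v3: (3,2.5) → rotate → (2.81830,2.70318) → ×s → (4.90384,4.70353) → (4.90,4.70)
v4: (-0.5,2) → rotate → (-0.63829,1.96025) → ×s → (-1.11063,3.41083) → (-1.11,3.41)
v5: (-4,-0.5) → rotate → (-3.95538,-0.77781) → ×s → (-6.88236,-1.35339) → (-6.88,-1.35)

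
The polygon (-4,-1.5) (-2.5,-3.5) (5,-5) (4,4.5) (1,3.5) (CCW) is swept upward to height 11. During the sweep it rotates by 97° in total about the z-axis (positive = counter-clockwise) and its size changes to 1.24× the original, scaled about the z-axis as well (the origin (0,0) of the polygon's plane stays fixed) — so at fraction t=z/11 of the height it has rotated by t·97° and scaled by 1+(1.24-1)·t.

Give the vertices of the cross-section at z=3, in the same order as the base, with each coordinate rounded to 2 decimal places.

t = z/height = 3/11 = 0.272727
s = 1 + (scale-1)·z/height = 1 + (1.24-1)·3/11 = 1.065455
θ = twist·z/height = 97°·3/11 = 26.4545° = 0.461719 rad
cos θ = 0.895288, sin θ = 0.445488 (intermediates below are computed at full precision and shown rounded to 5 d.p.)
v1: (-4,-1.5) → rotate → (-2.91292,-3.12488) → ×s → (-3.10358,-3.32942) → (-3.10,-3.33)
v2: (-2.5,-3.5) → rotate → (-0.67901,-4.24723) → ×s → (-0.72346,-4.52523) → (-0.72,-4.53)
v3: (5,-5) → rotate → (6.70388,-2.24900) → ×s → (7.14268,-2.39621) → (7.14,-2.40)
v4: (4,4.5) → rotate → (1.57646,5.81075) → ×s → (1.67964,6.19109) → (1.68,6.19)
v5: (1,3.5) → rotate → (-0.66392,3.57900) → ×s → (-0.70738,3.81326) → (-0.71,3.81)

Cross-section at z=3: (-3.10,-3.33) (-0.72,-4.53) (7.14,-2.40) (1.68,6.19) (-0.71,3.81)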